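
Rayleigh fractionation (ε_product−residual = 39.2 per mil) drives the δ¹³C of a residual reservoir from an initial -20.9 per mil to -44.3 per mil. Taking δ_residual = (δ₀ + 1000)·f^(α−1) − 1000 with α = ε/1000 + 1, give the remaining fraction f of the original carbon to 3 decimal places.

0.540

α − 1 = ε/1000 = 0.0392
(δ_res + 1000)/(δ₀ + 1000) = (-44.3 + 1000)/(-20.9 + 1000) = 955.7/979.1 = 0.976101
f = 0.976101^(1/0.0392) = exp(ln(0.976101)/0.0392) = exp(-0.02419/0.0392)
f = exp(-0.6171) = 0.5395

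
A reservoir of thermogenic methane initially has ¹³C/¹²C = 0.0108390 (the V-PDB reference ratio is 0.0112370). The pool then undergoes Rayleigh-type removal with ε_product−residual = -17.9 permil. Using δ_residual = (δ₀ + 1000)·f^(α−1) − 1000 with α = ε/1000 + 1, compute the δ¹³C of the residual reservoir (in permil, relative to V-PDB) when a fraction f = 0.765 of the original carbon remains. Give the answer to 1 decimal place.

-30.8 permil

δ₀ = (0.0108390/0.0112370 − 1)×1000 = (0.964581 − 1)×1000 = -35.419 permil
α − 1 = ε/1000 = -0.0179
f^(α−1) = 0.765^(-0.0179) = 1.004807
δ_res = (-35.419 + 1000) × 1.004807 − 1000 = 969.218 − 1000 = -30.78 permil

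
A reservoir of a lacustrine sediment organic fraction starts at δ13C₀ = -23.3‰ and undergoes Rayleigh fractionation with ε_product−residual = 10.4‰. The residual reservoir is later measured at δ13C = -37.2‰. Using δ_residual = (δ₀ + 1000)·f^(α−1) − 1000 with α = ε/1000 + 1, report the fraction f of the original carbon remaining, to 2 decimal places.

0.25

α − 1 = ε/1000 = 0.0104
(δ_res + 1000)/(δ₀ + 1000) = (-37.2 + 1000)/(-23.3 + 1000) = 962.8/976.7 = 0.985768
f = 0.985768^(1/0.0104) = exp(ln(0.985768)/0.0104) = exp(-0.01433/0.0104)
f = exp(-1.3783) = 0.2520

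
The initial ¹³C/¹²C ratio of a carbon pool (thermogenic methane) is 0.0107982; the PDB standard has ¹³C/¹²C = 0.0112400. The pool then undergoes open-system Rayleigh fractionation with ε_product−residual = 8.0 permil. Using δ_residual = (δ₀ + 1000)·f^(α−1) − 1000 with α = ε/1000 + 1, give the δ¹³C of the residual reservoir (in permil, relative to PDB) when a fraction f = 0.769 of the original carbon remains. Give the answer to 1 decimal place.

δ₀ = (0.0107982/0.0112400 − 1)×1000 = (0.960694 − 1)×1000 = -39.306 permil
α − 1 = ε/1000 = 0.0080
f^(α−1) = 0.769^(0.0080) = 0.997901
δ_res = (-39.306 + 1000) × 0.997901 − 1000 = 958.677 − 1000 = -41.32 permil

-41.3 permil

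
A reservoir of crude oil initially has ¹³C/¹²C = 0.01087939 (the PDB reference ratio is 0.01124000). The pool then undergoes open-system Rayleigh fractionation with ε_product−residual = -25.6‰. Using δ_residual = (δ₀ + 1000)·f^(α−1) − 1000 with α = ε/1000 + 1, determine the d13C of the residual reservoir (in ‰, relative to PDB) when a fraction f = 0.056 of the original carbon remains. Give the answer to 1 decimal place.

δ₀ = (0.01087939/0.01124000 − 1)×1000 = (0.967917 − 1)×1000 = -32.083‰
α − 1 = ε/1000 = -0.0256
f^(α−1) = 0.056^(-0.0256) = 1.076580
δ_res = (-32.083 + 1000) × 1.076580 − 1000 = 1042.041 − 1000 = 42.04‰

42.0‰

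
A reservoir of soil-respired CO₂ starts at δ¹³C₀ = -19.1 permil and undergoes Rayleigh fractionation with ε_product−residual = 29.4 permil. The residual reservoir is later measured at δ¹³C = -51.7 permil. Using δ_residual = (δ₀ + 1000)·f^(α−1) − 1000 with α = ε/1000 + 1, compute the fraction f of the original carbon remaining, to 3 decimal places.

α − 1 = ε/1000 = 0.0294
(δ_res + 1000)/(δ₀ + 1000) = (-51.7 + 1000)/(-19.1 + 1000) = 948.3/980.9 = 0.966765
f = 0.966765^(1/0.0294) = exp(ln(0.966765)/0.0294) = exp(-0.03380/0.0294)
f = exp(-1.1496) = 0.3167

0.317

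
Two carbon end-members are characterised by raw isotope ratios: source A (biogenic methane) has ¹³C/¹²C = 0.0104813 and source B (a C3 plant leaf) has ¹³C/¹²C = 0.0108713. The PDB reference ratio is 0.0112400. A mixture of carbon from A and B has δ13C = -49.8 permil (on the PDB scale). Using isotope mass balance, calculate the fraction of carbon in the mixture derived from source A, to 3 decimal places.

δ_A = (0.0104813/0.0112400 − 1)×1000 = (0.932500 − 1)×1000 = -67.500 permil
δ_B = (0.0108713/0.0112400 − 1)×1000 = (0.967198 − 1)×1000 = -32.802 permil
f_A = (δ_mix − δ_B)/(δ_A − δ_B) = (-49.8 − (-32.802))/(-67.500 − (-32.802))
f_A = -16.998 / -34.698 = 0.4899

0.490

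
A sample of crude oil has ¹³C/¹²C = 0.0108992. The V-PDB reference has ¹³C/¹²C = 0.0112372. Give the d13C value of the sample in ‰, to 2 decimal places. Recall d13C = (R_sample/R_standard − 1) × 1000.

d13C = (R_sample / R_standard − 1) × 1000
R_sample / R_standard = 0.0108992 / 0.0112372 = 0.969921
d13C = (0.969921 − 1) × 1000 = -30.079‰

-30.08‰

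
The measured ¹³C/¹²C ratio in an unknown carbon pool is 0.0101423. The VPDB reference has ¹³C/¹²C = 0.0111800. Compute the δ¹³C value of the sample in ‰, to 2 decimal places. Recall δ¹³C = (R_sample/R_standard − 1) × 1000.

δ¹³C = (R_sample / R_standard − 1) × 1000
R_sample / R_standard = 0.0101423 / 0.0111800 = 0.907182
δ¹³C = (0.907182 − 1) × 1000 = -92.818‰

-92.82‰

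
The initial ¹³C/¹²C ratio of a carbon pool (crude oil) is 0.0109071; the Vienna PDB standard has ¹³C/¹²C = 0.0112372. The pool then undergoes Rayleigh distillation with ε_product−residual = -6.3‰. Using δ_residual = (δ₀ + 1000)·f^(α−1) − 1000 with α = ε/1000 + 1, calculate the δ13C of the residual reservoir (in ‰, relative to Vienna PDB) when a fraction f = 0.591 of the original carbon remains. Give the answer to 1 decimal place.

δ₀ = (0.0109071/0.0112372 − 1)×1000 = (0.970624 − 1)×1000 = -29.376‰
α − 1 = ε/1000 = -0.0063
f^(α−1) = 0.591^(-0.0063) = 1.003319
δ_res = (-29.376 + 1000) × 1.003319 − 1000 = 973.846 − 1000 = -26.15‰

-26.2‰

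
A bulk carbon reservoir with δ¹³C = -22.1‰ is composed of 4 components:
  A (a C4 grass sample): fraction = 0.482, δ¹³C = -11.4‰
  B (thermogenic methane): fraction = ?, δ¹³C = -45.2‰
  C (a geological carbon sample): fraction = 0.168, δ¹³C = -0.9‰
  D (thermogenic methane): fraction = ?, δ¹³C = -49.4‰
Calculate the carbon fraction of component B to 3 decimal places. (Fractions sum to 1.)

Let f_B and f_D be the unknown fractions; fractions sum to 1 so f_B + f_D = 0.350.
Mass balance: Σ fᵢ·δᵢ = δ_bulk ⇒ f_B·(-45.2) + f_D·(-49.4) = -22.1 − (-5.646) = -16.454
Substitute f_D = 0.350 − f_B:
f_B·(-45.2 − -49.4) = -16.454 − 0.350×(-49.4) = 0.836
f_B = 0.836 / 4.2 = 0.1990

0.199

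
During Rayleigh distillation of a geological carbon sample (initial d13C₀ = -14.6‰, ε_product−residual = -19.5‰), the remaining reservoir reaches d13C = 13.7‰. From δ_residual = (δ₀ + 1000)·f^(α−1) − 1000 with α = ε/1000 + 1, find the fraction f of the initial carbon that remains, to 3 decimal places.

0.234

α − 1 = ε/1000 = -0.0195
(δ_res + 1000)/(δ₀ + 1000) = (13.7 + 1000)/(-14.6 + 1000) = 1013.7/985.4 = 1.028719
f = 1.028719^(1/-0.0195) = exp(ln(1.028719)/-0.0195) = exp(0.02831/-0.0195)
f = exp(-1.4520) = 0.2341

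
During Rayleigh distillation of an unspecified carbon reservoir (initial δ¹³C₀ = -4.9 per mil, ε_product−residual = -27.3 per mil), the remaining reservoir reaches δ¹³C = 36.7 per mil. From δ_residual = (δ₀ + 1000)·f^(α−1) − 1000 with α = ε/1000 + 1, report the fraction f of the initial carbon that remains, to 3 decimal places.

α − 1 = ε/1000 = -0.0273
(δ_res + 1000)/(δ₀ + 1000) = (36.7 + 1000)/(-4.9 + 1000) = 1036.7/995.1 = 1.041805
f = 1.041805^(1/-0.0273) = exp(ln(1.041805)/-0.0273) = exp(0.04095/-0.0273)
f = exp(-1.5002) = 0.2231

0.223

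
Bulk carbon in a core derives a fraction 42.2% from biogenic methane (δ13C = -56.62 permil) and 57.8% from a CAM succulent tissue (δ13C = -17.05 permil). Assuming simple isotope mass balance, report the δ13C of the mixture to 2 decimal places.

δ_mix = f_A·δ_A + f_B·δ_B
δ_mix = 0.422 × (-56.62) + 0.578 × (-17.05)
δ_mix = -23.894 + -9.855 = -33.749 permil

-33.75 permil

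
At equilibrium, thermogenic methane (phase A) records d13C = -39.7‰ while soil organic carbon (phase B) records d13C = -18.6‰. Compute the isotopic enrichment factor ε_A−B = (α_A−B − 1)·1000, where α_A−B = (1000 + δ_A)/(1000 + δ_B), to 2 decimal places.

α_A−B = (1000 + -39.7) / (1000 + -18.6) = 960.3 / 981.4 = 0.978500
ε_A−B = (0.978500 − 1) × 1000 = -21.500‰
(The approximation ε ≈ δ_A − δ_B would give -21.1‰.)

-21.50‰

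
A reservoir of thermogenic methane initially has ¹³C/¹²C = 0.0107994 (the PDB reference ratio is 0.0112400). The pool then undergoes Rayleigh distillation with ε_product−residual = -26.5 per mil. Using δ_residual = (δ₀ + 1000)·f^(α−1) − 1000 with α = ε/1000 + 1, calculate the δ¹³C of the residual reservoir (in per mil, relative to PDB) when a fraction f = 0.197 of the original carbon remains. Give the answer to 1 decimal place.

3.1 per mil

δ₀ = (0.0107994/0.0112400 − 1)×1000 = (0.960801 − 1)×1000 = -39.199 per mil
α − 1 = ε/1000 = -0.0265
f^(α−1) = 0.197^(-0.0265) = 1.043991
δ_res = (-39.199 + 1000) × 1.043991 − 1000 = 1003.067 − 1000 = 3.07 per mil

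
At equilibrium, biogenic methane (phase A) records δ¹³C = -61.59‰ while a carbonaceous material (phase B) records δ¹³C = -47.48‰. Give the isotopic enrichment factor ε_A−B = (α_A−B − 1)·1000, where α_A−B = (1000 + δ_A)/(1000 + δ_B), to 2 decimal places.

α_A−B = (1000 + -61.59) / (1000 + -47.48) = 938.41 / 952.52 = 0.985187
ε_A−B = (0.985187 − 1) × 1000 = -14.813‰
(The approximation ε ≈ δ_A − δ_B would give -14.11‰.)

-14.81‰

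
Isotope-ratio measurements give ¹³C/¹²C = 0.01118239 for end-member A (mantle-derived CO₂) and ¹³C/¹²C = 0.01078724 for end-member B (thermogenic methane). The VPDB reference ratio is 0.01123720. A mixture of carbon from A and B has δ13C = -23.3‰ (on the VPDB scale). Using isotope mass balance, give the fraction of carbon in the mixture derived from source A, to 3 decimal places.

0.476

δ_A = (0.01118239/0.01123720 − 1)×1000 = (0.995122 − 1)×1000 = -4.878‰
δ_B = (0.01078724/0.01123720 − 1)×1000 = (0.959958 − 1)×1000 = -40.042‰
f_A = (δ_mix − δ_B)/(δ_A − δ_B) = (-23.3 − (-40.042))/(-4.878 − (-40.042))
f_A = 16.742 / 35.164 = 0.4761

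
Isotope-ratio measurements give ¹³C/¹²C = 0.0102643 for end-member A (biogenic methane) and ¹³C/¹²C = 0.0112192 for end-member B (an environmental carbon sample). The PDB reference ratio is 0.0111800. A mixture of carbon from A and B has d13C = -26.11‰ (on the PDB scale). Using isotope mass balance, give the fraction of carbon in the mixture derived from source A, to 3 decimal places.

0.347

δ_A = (0.0102643/0.0111800 − 1)×1000 = (0.918095 − 1)×1000 = -81.905‰
δ_B = (0.0112192/0.0111800 − 1)×1000 = (1.003506 − 1)×1000 = 3.506‰
f_A = (δ_mix − δ_B)/(δ_A − δ_B) = (-26.11 − (3.506))/(-81.905 − (3.506))
f_A = -29.616 / -85.411 = 0.3467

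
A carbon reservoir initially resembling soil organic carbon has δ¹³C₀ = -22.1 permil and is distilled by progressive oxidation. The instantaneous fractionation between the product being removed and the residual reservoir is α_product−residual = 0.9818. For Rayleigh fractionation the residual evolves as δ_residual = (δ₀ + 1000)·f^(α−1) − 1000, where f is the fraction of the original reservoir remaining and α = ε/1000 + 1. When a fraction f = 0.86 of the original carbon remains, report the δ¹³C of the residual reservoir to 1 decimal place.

-19.4 permil

Rayleigh residual: δ_res = (δ₀ + 1000)·f^(α−1) − 1000
α − 1 = -0.01820
f^(α−1) = 0.86^(-0.01820) = 1.002749
δ_res = (-22.1 + 1000) × 1.002749 − 1000 = 980.588 − 1000 = -19.41 permil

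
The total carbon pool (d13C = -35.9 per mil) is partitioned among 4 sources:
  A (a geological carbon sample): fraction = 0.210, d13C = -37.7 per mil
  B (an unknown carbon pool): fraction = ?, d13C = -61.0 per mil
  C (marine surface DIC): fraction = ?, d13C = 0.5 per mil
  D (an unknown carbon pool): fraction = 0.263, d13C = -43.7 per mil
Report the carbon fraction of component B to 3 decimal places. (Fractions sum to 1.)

0.272

Let f_B and f_C be the unknown fractions; fractions sum to 1 so f_B + f_C = 0.527.
Mass balance: Σ fᵢ·δᵢ = δ_bulk ⇒ f_B·(-61.0) + f_C·(0.5) = -35.9 − (-19.410) = -16.490
Substitute f_C = 0.527 − f_B:
f_B·(-61.0 − 0.5) = -16.490 − 0.527×(0.5) = -16.753
f_B = -16.753 / -61.5 = 0.2724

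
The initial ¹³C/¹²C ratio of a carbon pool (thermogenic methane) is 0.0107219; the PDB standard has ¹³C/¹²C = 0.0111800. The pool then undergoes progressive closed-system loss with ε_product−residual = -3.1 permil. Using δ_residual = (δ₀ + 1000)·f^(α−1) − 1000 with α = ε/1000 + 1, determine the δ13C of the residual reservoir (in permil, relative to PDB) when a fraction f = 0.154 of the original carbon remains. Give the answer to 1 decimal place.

-35.4 permil

δ₀ = (0.0107219/0.0111800 − 1)×1000 = (0.959025 − 1)×1000 = -40.975 permil
α − 1 = ε/1000 = -0.0031
f^(α−1) = 0.154^(-0.0031) = 1.005816
δ_res = (-40.975 + 1000) × 1.005816 − 1000 = 964.603 − 1000 = -35.40 permil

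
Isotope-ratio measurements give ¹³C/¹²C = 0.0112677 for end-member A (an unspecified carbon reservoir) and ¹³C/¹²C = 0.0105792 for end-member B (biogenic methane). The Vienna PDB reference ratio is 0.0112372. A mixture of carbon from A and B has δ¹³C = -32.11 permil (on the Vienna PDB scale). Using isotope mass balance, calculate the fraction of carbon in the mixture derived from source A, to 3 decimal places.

0.432

δ_A = (0.0112677/0.0112372 − 1)×1000 = (1.002714 − 1)×1000 = 2.714 permil
δ_B = (0.0105792/0.0112372 − 1)×1000 = (0.941444 − 1)×1000 = -58.556 permil
f_A = (δ_mix − δ_B)/(δ_A − δ_B) = (-32.11 − (-58.556))/(2.714 − (-58.556))
f_A = 26.446 / 61.270 = 0.4316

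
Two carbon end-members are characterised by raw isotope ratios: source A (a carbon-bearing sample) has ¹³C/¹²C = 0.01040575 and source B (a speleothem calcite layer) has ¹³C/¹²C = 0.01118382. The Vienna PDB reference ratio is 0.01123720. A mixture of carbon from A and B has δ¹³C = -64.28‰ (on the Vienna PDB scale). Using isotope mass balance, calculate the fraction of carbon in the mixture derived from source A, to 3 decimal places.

δ_A = (0.01040575/0.01123720 − 1)×1000 = (0.926009 − 1)×1000 = -73.991‰
δ_B = (0.01118382/0.01123720 − 1)×1000 = (0.995250 − 1)×1000 = -4.750‰
f_A = (δ_mix − δ_B)/(δ_A − δ_B) = (-64.28 − (-4.750))/(-73.991 − (-4.750))
f_A = -59.530 / -69.241 = 0.8598

0.860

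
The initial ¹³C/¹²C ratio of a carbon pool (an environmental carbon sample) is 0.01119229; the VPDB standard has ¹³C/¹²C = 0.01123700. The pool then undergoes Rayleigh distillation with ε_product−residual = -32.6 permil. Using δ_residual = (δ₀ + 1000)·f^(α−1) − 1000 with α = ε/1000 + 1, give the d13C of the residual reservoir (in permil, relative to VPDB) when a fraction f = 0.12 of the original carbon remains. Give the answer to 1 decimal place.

δ₀ = (0.01119229/0.01123700 − 1)×1000 = (0.996021 − 1)×1000 = -3.979 permil
α − 1 = ε/1000 = -0.0326
f^(α−1) = 0.12^(-0.0326) = 1.071565
δ_res = (-3.979 + 1000) × 1.071565 − 1000 = 1067.302 − 1000 = 67.30 permil

67.3 permil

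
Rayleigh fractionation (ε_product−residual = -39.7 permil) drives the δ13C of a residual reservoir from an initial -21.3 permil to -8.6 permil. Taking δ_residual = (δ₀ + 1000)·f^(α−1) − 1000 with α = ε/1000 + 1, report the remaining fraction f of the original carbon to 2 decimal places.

α − 1 = ε/1000 = -0.0397
(δ_res + 1000)/(δ₀ + 1000) = (-8.6 + 1000)/(-21.3 + 1000) = 991.4/978.7 = 1.012976
f = 1.012976^(1/-0.0397) = exp(ln(1.012976)/-0.0397) = exp(0.01289/-0.0397)
f = exp(-0.3248) = 0.7227

0.72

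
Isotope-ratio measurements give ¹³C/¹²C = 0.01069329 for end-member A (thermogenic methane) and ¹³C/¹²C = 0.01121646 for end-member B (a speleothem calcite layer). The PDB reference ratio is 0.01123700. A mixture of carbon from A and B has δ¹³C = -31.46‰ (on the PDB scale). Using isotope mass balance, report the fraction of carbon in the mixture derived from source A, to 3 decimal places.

0.636

δ_A = (0.01069329/0.01123700 − 1)×1000 = (0.951614 − 1)×1000 = -48.386‰
δ_B = (0.01121646/0.01123700 − 1)×1000 = (0.998172 − 1)×1000 = -1.828‰
f_A = (δ_mix − δ_B)/(δ_A − δ_B) = (-31.46 − (-1.828))/(-48.386 − (-1.828))
f_A = -29.632 / -46.558 = 0.6365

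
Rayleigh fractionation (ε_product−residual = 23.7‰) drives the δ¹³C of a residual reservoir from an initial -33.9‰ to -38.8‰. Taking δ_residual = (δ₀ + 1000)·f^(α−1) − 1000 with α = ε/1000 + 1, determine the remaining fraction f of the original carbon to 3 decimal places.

0.807

α − 1 = ε/1000 = 0.0237
(δ_res + 1000)/(δ₀ + 1000) = (-38.8 + 1000)/(-33.9 + 1000) = 961.2/966.1 = 0.994928
f = 0.994928^(1/0.0237) = exp(ln(0.994928)/0.0237) = exp(-0.00508/0.0237)
f = exp(-0.2146) = 0.8069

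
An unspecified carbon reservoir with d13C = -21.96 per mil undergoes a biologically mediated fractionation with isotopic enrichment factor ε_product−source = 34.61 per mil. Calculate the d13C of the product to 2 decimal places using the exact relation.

To first order, δ_product ≈ δ_source + ε = 12.65 per mil.
Exactly, δ_product = (δ_source + 1000)·(ε/1000 + 1) − 1000.
δ_product = (-21.96 + 1000) × (34.61/1000 + 1) − 1000
δ_product = 11.890 per mil

11.89 per mil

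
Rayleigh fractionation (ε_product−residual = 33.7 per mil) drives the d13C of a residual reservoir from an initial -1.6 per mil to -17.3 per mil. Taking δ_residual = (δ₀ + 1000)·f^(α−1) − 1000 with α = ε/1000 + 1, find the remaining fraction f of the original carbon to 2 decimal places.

0.62

α − 1 = ε/1000 = 0.0337
(δ_res + 1000)/(δ₀ + 1000) = (-17.3 + 1000)/(-1.6 + 1000) = 982.7/998.4 = 0.984275
f = 0.984275^(1/0.0337) = exp(ln(0.984275)/0.0337) = exp(-0.01585/0.0337)
f = exp(-0.4703) = 0.6248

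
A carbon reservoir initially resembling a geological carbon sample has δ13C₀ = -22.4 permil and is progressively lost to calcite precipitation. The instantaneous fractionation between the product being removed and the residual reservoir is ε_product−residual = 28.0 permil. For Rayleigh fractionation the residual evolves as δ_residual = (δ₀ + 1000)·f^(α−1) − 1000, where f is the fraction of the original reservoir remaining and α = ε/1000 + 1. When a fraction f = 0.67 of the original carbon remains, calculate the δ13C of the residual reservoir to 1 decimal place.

-33.3 permil

Rayleigh residual: δ_res = (δ₀ + 1000)·f^(α−1) − 1000
α = ε/1000 + 1 = 1.02800, so α − 1 = 0.02800
f^(α−1) = 0.67^(0.02800) = 0.988849
δ_res = (-22.4 + 1000) × 0.988849 − 1000 = 966.699 − 1000 = -33.30 permil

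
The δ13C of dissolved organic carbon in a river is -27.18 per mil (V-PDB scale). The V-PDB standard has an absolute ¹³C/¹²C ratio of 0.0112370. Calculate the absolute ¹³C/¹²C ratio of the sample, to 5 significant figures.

R_sample = R_standard × (δ13C/1000 + 1)
R_sample = 0.0112370 × (-27.18/1000 + 1) = 0.0112370 × 0.972820
R_sample = 0.0109316

0.010932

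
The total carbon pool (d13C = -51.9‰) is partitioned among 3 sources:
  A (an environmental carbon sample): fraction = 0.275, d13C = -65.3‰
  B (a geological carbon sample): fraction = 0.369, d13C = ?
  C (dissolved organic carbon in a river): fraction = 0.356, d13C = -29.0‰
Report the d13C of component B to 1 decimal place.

-64.0‰

Isotope mass balance: δ_bulk = Σ fᵢ·δᵢ.
-51.9 = 0.275×(-65.3) + 0.369×δ_B + 0.356×(-29.0)
0.369·δ_B = -51.9 − (-28.282) = -23.618
δ_B = -23.618 / 0.369 = -64.01‰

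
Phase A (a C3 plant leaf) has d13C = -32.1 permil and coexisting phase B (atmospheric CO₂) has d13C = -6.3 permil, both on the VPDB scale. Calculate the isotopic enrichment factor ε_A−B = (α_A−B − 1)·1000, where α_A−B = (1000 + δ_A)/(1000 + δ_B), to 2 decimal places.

-25.96 permil

α_A−B = (1000 + -32.1) / (1000 + -6.3) = 967.9 / 993.7 = 0.974036
ε_A−B = (0.974036 − 1) × 1000 = -25.964 permil
(The approximation ε ≈ δ_A − δ_B would give -25.8 permil.)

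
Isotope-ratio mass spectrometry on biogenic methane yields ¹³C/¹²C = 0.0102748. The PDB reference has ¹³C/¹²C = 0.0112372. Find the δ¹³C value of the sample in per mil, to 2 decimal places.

δ¹³C = (R_sample / R_standard − 1) × 1000
R_sample / R_standard = 0.0102748 / 0.0112372 = 0.914356
δ¹³C = (0.914356 − 1) × 1000 = -85.644 per mil

-85.64 per mil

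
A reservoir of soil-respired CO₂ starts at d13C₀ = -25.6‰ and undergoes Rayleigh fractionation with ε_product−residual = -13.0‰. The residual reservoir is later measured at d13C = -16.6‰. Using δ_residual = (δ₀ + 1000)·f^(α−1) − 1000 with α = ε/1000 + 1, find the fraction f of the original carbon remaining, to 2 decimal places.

α − 1 = ε/1000 = -0.0130
(δ_res + 1000)/(δ₀ + 1000) = (-16.6 + 1000)/(-25.6 + 1000) = 983.4/974.4 = 1.009236
f = 1.009236^(1/-0.0130) = exp(ln(1.009236)/-0.0130) = exp(0.00919/-0.0130)
f = exp(-0.7072) = 0.4930

0.49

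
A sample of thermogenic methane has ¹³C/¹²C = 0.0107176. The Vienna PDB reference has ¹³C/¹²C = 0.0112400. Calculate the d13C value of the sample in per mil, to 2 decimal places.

d13C = (R_sample / R_standard − 1) × 1000
R_sample / R_standard = 0.0107176 / 0.0112400 = 0.953523
d13C = (0.953523 − 1) × 1000 = -46.477 per mil

-46.48 per mil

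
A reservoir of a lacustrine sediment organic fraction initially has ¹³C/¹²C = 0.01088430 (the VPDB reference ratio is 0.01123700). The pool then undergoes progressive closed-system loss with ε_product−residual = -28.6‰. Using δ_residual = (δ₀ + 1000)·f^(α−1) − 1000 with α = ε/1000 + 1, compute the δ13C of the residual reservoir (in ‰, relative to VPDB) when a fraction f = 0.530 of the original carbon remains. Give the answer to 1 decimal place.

-13.6‰

δ₀ = (0.01088430/0.01123700 − 1)×1000 = (0.968613 − 1)×1000 = -31.387‰
α − 1 = ε/1000 = -0.0286
f^(α−1) = 0.530^(-0.0286) = 1.018323
δ_res = (-31.387 + 1000) × 1.018323 − 1000 = 986.361 − 1000 = -13.64‰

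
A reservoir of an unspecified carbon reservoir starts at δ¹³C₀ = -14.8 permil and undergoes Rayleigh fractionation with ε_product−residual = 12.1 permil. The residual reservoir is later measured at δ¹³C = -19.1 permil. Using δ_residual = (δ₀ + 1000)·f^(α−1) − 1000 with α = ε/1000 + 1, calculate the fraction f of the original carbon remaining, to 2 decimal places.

α − 1 = ε/1000 = 0.0121
(δ_res + 1000)/(δ₀ + 1000) = (-19.1 + 1000)/(-14.8 + 1000) = 980.9/985.2 = 0.995635
f = 0.995635^(1/0.0121) = exp(ln(0.995635)/0.0121) = exp(-0.00437/0.0121)
f = exp(-0.3615) = 0.6966

0.70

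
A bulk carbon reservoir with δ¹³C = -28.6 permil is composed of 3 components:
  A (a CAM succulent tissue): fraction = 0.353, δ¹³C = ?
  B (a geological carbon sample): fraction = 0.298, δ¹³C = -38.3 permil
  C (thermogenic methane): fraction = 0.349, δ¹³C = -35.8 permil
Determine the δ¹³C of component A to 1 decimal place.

-13.3 permil

Isotope mass balance: δ_bulk = Σ fᵢ·δᵢ.
-28.6 = 0.353×δ_A + 0.298×(-38.3) + 0.349×(-35.8)
0.353·δ_A = -28.6 − (-23.908) = -4.692
δ_A = -4.692 / 0.353 = -13.29 permil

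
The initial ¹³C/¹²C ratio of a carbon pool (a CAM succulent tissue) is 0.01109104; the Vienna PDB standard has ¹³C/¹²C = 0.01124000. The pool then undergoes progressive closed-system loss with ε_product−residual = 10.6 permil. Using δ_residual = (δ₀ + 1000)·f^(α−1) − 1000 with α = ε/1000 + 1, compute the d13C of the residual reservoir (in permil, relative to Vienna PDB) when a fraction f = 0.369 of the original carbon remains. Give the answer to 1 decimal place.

-23.6 permil

δ₀ = (0.01109104/0.01124000 − 1)×1000 = (0.986747 − 1)×1000 = -13.253 permil
α − 1 = ε/1000 = 0.0106
f^(α−1) = 0.369^(0.0106) = 0.989488
δ_res = (-13.253 + 1000) × 0.989488 − 1000 = 976.375 − 1000 = -23.63 permil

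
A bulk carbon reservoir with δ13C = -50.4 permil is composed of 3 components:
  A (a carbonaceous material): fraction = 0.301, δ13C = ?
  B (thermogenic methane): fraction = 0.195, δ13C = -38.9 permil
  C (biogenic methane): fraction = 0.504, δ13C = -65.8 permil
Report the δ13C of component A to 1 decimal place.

Isotope mass balance: δ_bulk = Σ fᵢ·δᵢ.
-50.4 = 0.301×δ_A + 0.195×(-38.9) + 0.504×(-65.8)
0.301·δ_A = -50.4 − (-40.749) = -9.651
δ_A = -9.651 / 0.301 = -32.06 permil

-32.1 permil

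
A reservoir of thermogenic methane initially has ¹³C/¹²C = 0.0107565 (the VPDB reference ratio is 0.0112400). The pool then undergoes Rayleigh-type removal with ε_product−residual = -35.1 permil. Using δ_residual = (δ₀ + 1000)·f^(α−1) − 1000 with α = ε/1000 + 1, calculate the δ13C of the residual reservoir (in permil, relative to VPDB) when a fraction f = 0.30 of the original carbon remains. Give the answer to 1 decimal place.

δ₀ = (0.0107565/0.0112400 − 1)×1000 = (0.956984 − 1)×1000 = -43.016 permil
α − 1 = ε/1000 = -0.0351
f^(α−1) = 0.30^(-0.0351) = 1.043165
δ_res = (-43.016 + 1000) × 1.043165 − 1000 = 998.292 − 1000 = -1.71 permil

-1.7 permil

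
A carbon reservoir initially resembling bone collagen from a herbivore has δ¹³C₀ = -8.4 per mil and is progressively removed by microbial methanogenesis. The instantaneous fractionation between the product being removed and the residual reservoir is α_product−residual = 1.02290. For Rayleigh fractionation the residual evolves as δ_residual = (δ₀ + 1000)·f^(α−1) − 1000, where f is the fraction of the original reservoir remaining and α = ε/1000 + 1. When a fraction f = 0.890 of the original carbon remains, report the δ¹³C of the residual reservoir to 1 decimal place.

Rayleigh residual: δ_res = (δ₀ + 1000)·f^(α−1) − 1000
α − 1 = 0.02290
f^(α−1) = 0.890^(0.02290) = 0.997335
δ_res = (-8.4 + 1000) × 0.997335 − 1000 = 988.957 − 1000 = -11.04 per mil

-11.0 per mil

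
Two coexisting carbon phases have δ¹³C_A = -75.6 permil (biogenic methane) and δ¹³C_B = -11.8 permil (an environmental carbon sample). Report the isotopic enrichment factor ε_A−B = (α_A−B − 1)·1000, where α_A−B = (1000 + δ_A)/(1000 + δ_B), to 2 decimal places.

-64.56 permil

α_A−B = (1000 + -75.6) / (1000 + -11.8) = 924.4 / 988.2 = 0.935438
ε_A−B = (0.935438 − 1) × 1000 = -64.562 permil
(The approximation ε ≈ δ_A − δ_B would give -63.8 permil.)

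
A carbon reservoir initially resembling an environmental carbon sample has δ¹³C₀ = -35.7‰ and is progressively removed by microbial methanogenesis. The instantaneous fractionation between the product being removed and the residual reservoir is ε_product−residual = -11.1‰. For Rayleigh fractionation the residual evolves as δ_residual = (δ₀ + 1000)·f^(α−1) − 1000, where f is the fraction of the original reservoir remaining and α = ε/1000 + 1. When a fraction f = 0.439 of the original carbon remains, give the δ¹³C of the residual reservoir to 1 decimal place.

-26.8‰

Rayleigh residual: δ_res = (δ₀ + 1000)·f^(α−1) − 1000
α = ε/1000 + 1 = 0.98890, so α − 1 = -0.01110
f^(α−1) = 0.439^(-0.01110) = 1.009180
δ_res = (-35.7 + 1000) × 1.009180 − 1000 = 973.152 − 1000 = -26.85‰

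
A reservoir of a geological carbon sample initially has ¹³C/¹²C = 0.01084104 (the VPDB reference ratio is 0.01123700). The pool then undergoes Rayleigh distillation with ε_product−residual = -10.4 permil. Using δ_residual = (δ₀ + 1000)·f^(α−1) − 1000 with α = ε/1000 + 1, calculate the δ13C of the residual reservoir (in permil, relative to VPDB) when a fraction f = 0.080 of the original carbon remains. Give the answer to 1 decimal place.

-9.6 permil

δ₀ = (0.01084104/0.01123700 − 1)×1000 = (0.964763 − 1)×1000 = -35.237 permil
α − 1 = ε/1000 = -0.0104
f^(α−1) = 0.080^(-0.0104) = 1.026616
δ_res = (-35.237 + 1000) × 1.026616 − 1000 = 990.441 − 1000 = -9.56 permil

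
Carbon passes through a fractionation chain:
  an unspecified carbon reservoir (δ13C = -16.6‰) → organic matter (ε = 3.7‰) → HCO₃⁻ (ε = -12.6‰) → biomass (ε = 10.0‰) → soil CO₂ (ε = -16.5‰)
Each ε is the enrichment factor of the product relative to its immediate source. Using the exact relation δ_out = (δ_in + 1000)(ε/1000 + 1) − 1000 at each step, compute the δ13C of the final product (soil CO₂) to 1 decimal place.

step 1: δ = (-16.60 + 1000)·(3.7/1000 + 1) − 1000 = -12.96‰
step 2: δ = (-12.96 + 1000)·(-12.6/1000 + 1) − 1000 = -25.40‰
step 3: δ = (-25.40 + 1000)·(10.0/1000 + 1) − 1000 = -15.65‰
step 4: δ = (-15.65 + 1000)·(-16.5/1000 + 1) − 1000 = -31.89‰

-31.9‰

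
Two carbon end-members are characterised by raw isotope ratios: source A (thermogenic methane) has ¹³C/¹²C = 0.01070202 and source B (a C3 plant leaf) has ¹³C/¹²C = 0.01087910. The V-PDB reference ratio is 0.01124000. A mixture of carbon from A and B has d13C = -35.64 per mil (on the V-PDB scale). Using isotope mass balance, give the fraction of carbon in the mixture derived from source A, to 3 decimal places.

δ_A = (0.01070202/0.01124000 − 1)×1000 = (0.952137 − 1)×1000 = -47.863 per mil
δ_B = (0.01087910/0.01124000 − 1)×1000 = (0.967891 − 1)×1000 = -32.109 per mil
f_A = (δ_mix − δ_B)/(δ_A − δ_B) = (-35.64 − (-32.109))/(-47.863 − (-32.109))
f_A = -3.531 / -15.754 = 0.2242

0.224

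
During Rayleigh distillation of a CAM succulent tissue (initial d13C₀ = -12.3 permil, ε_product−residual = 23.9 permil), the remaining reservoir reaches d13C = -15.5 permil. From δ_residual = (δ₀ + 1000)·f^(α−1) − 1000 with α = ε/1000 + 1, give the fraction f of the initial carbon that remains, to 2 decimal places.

0.87

α − 1 = ε/1000 = 0.0239
(δ_res + 1000)/(δ₀ + 1000) = (-15.5 + 1000)/(-12.3 + 1000) = 984.5/987.7 = 0.996760
f = 0.996760^(1/0.0239) = exp(ln(0.996760)/0.0239) = exp(-0.00325/0.0239)
f = exp(-0.1358) = 0.8730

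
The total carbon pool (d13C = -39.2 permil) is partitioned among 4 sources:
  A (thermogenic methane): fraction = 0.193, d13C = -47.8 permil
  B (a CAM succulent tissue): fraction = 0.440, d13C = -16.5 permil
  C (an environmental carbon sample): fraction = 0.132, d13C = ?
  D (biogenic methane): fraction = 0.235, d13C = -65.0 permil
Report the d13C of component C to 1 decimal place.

Isotope mass balance: δ_bulk = Σ fᵢ·δᵢ.
-39.2 = 0.193×(-47.8) + 0.440×(-16.5) + 0.132×δ_C + 0.235×(-65.0)
0.132·δ_C = -39.2 − (-31.760) = -7.440
δ_C = -7.440 / 0.132 = -56.36 permil

-56.4 permil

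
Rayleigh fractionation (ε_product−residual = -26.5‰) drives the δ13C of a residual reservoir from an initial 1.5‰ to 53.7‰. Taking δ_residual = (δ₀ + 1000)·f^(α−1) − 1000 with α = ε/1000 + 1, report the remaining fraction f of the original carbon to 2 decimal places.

α − 1 = ε/1000 = -0.0265
(δ_res + 1000)/(δ₀ + 1000) = (53.7 + 1000)/(1.5 + 1000) = 1053.7/1001.5 = 1.052122
f = 1.052122^(1/-0.0265) = exp(ln(1.052122)/-0.0265) = exp(0.05081/-0.0265)
f = exp(-1.9173) = 0.1470

0.15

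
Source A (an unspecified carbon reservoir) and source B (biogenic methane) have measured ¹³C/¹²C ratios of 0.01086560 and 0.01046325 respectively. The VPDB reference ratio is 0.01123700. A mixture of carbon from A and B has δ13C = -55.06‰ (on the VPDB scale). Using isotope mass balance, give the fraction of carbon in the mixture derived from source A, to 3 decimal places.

0.385

δ_A = (0.01086560/0.01123700 − 1)×1000 = (0.966948 − 1)×1000 = -33.052‰
δ_B = (0.01046325/0.01123700 − 1)×1000 = (0.931143 − 1)×1000 = -68.857‰
f_A = (δ_mix − δ_B)/(δ_A − δ_B) = (-55.06 − (-68.857))/(-33.052 − (-68.857))
f_A = 13.797 / 35.806 = 0.3853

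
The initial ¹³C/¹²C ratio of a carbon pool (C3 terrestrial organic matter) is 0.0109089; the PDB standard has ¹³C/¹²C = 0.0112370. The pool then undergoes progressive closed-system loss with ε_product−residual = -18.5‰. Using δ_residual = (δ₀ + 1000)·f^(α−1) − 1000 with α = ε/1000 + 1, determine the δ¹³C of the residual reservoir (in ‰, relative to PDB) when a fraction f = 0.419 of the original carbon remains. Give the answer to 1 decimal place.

δ₀ = (0.0109089/0.0112370 − 1)×1000 = (0.970802 − 1)×1000 = -29.198‰
α − 1 = ε/1000 = -0.0185
f^(α−1) = 0.419^(-0.0185) = 1.016223
δ_res = (-29.198 + 1000) × 1.016223 − 1000 = 986.551 − 1000 = -13.45‰

-13.4‰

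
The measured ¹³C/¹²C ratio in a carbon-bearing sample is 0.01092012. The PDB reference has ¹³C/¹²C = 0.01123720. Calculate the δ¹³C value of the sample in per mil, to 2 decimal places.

-28.22 per mil

δ¹³C = (R_sample / R_standard − 1) × 1000
R_sample / R_standard = 0.01092012 / 0.01123720 = 0.971783
δ¹³C = (0.971783 − 1) × 1000 = -28.217 per mil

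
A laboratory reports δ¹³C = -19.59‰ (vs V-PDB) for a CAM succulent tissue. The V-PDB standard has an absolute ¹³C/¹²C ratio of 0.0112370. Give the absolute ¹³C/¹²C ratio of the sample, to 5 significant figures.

0.011017

R_sample = R_standard × (δ¹³C/1000 + 1)
R_sample = 0.0112370 × (-19.59/1000 + 1) = 0.0112370 × 0.980410
R_sample = 0.0110169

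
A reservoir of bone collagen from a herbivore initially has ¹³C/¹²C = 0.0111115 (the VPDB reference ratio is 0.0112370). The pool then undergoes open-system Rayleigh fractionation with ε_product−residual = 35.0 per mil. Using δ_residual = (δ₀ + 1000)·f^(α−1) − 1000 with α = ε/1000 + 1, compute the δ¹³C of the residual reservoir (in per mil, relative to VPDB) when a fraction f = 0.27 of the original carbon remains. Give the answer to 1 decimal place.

δ₀ = (0.0111115/0.0112370 − 1)×1000 = (0.988832 − 1)×1000 = -11.168 per mil
α − 1 = ε/1000 = 0.0350
f^(α−1) = 0.27^(0.0350) = 0.955208
δ_res = (-11.168 + 1000) × 0.955208 − 1000 = 944.539 − 1000 = -55.46 per mil

-55.5 per mil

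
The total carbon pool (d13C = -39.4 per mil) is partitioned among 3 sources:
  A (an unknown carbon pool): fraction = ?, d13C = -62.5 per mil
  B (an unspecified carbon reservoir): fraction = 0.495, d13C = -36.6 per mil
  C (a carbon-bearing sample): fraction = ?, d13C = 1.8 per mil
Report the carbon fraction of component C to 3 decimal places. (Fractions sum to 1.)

0.160

Let f_C and f_A be the unknown fractions; fractions sum to 1 so f_C + f_A = 0.505.
Mass balance: Σ fᵢ·δᵢ = δ_bulk ⇒ f_C·(1.8) + f_A·(-62.5) = -39.4 − (-18.117) = -21.283
Substitute f_A = 0.505 − f_C:
f_C·(1.8 − -62.5) = -21.283 − 0.505×(-62.5) = 10.280
f_C = 10.280 / 64.3 = 0.1599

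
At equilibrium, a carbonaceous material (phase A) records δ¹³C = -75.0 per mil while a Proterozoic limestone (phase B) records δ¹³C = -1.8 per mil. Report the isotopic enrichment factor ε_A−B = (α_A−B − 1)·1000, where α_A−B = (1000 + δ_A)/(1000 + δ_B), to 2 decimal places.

-73.33 per mil

α_A−B = (1000 + -75.0) / (1000 + -1.8) = 925.0 / 998.2 = 0.926668
ε_A−B = (0.926668 − 1) × 1000 = -73.332 per mil
(The approximation ε ≈ δ_A − δ_B would give -73.2 per mil.)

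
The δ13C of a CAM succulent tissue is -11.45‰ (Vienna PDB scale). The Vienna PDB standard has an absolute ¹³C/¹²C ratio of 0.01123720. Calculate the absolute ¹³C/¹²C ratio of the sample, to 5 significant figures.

0.011109

R_sample = R_standard × (δ13C/1000 + 1)
R_sample = 0.01123720 × (-11.45/1000 + 1) = 0.01123720 × 0.988550
R_sample = 0.0111085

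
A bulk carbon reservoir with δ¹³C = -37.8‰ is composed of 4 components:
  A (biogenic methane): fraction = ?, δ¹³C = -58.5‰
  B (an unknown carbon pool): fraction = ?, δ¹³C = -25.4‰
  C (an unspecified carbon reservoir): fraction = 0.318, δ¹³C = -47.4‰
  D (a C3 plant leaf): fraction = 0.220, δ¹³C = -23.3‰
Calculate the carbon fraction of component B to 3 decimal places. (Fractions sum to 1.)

Let f_B and f_A be the unknown fractions; fractions sum to 1 so f_B + f_A = 0.462.
Mass balance: Σ fᵢ·δᵢ = δ_bulk ⇒ f_B·(-25.4) + f_A·(-58.5) = -37.8 − (-20.199) = -17.601
Substitute f_A = 0.462 − f_B:
f_B·(-25.4 − -58.5) = -17.601 − 0.462×(-58.5) = 9.426
f_B = 9.426 / 33.1 = 0.2848

0.285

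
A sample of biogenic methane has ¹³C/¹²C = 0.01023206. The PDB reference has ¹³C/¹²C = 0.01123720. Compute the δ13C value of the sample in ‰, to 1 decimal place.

δ13C = (R_sample / R_standard − 1) × 1000
R_sample / R_standard = 0.01023206 / 0.01123720 = 0.910552
δ13C = (0.910552 − 1) × 1000 = -89.45‰

-89.4‰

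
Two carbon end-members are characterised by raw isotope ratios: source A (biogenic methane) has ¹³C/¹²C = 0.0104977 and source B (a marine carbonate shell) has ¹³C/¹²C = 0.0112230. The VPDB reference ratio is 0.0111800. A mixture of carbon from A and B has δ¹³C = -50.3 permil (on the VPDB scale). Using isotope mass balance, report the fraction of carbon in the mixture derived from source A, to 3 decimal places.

δ_A = (0.0104977/0.0111800 − 1)×1000 = (0.938971 − 1)×1000 = -61.029 permil
δ_B = (0.0112230/0.0111800 − 1)×1000 = (1.003846 − 1)×1000 = 3.846 permil
f_A = (δ_mix − δ_B)/(δ_A − δ_B) = (-50.3 − (3.846))/(-61.029 − (3.846))
f_A = -54.146 / -64.875 = 0.8346

0.835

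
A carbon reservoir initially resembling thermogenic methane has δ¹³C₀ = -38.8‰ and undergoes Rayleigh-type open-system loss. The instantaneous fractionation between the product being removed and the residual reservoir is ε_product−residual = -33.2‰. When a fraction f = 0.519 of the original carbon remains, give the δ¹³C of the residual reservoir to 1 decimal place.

-17.6‰

Rayleigh residual: δ_res = (δ₀ + 1000)·f^(α−1) − 1000
α = ε/1000 + 1 = 0.96680, so α − 1 = -0.03320
f^(α−1) = 0.519^(-0.03320) = 1.022013
δ_res = (-38.8 + 1000) × 1.022013 − 1000 = 982.359 − 1000 = -17.64‰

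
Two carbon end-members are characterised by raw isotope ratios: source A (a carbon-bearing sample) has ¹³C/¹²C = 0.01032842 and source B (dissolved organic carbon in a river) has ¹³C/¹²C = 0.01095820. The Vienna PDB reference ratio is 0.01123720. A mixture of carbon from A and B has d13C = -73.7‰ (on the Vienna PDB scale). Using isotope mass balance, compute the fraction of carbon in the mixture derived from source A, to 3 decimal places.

δ_A = (0.01032842/0.01123720 − 1)×1000 = (0.919128 − 1)×1000 = -80.872‰
δ_B = (0.01095820/0.01123720 − 1)×1000 = (0.975172 − 1)×1000 = -24.828‰
f_A = (δ_mix − δ_B)/(δ_A − δ_B) = (-73.7 − (-24.828))/(-80.872 − (-24.828))
f_A = -48.872 / -56.044 = 0.8720

0.872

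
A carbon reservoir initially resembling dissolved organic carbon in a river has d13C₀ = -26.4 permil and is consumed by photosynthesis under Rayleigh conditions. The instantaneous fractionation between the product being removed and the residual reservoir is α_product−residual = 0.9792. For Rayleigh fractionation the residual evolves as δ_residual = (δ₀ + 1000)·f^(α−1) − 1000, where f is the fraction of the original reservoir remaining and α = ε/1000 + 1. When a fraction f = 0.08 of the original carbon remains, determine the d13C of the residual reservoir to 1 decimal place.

26.1 permil

Rayleigh residual: δ_res = (δ₀ + 1000)·f^(α−1) − 1000
α − 1 = -0.02080
f^(α−1) = 0.08^(-0.02080) = 1.053940
δ_res = (-26.4 + 1000) × 1.053940 − 1000 = 1026.116 − 1000 = 26.12 permil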